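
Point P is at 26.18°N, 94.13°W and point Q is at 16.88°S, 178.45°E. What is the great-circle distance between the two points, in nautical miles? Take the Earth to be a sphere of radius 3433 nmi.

cos σ = sin φ₁ sin φ₂ + cos φ₁ cos φ₂ cos Δλ
      = sin(26.18°)sin(-16.88°) + cos(26.18°)cos(-16.88°)cos(-87.42°) = -0.0895
σ = 95.132° → d = Rσ = 3433·1.66037 = 5700 nmi

5700 nmi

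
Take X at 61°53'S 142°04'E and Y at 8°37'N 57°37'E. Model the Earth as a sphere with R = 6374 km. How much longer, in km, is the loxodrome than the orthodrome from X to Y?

Great circle: cos σ = sin φ₁ sin φ₂ + cos φ₁ cos φ₂ cos Δλ,  σ = 1.6580 rad → d_gc = 10568.0 km
Rhumb line: Δψ = +1.5356, q = Δφ/Δψ = 0.8013, d_rh = R√(Δφ²+q²Δλ²) = 10871.1 km
Excess = 10871.1 − 10568.0 = 303.1 ≈ 303 km

303 km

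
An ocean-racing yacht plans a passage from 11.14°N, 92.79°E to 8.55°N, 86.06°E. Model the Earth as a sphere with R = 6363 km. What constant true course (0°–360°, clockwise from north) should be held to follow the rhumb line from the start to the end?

Δψ = ln[tan(π/4+φ₂/2)/tan(π/4+φ₁/2)] = -0.0459
Δλ = -0.1175 rad (taken the short way round)
course = atan2(Δλ, Δψ) = 248.66°

248.7°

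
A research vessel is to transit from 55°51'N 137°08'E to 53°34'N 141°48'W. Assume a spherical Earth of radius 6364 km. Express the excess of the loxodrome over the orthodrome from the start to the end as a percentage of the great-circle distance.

Great circle: σ = 0.7705 rad → d_gc = Rσ = 4903.2 km
Rhumb: Δφ = -0.0399, Δλ = +1.4149, Δψ = -0.0690, q = Δφ/Δψ = 0.5775 → d_rh = R√(Δφ²+q²Δλ²) = 5206.6 km
Excess = (5206.6 − 4903.2) / 4903.2 = 303.4 / 4903.2 = 6.19% ≈ 6.2%

6.2%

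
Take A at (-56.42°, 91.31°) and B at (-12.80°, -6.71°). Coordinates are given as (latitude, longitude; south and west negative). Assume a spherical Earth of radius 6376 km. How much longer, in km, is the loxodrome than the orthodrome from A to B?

Great circle: cos σ = sin φ₁ sin φ₂ + cos φ₁ cos φ₂ cos Δλ,  σ = 1.4613 rad → d_gc = 9316.9 km
Rhumb line: Δψ = +0.9729, q = Δφ/Δψ = 0.7825, d_rh = R√(Δφ²+q²Δλ²) = 9819.0 km
Excess = 9819.0 − 9316.9 = 502.1 ≈ 502 km

502 km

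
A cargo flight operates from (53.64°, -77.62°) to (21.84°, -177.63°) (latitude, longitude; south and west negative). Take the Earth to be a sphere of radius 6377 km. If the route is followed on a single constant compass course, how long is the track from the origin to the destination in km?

Rhumb course C = atan2(Δλ, Δψ) with Δψ = ln[tan(π/4+φ₂/2)/tan(π/4+φ₁/2)] = -0.7228, Δλ = -1.7455 → C = 247.51°
d = R·|Δφ| / |cos C| = 6377·0.55501 / 0.38258 = 9251 km

9251 km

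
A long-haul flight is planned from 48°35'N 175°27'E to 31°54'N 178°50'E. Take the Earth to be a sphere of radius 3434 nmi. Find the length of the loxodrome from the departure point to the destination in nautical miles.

Δψ = ln[tan(π/4+φ₂/2)/tan(π/4+φ₁/2)] = -0.3848;  Δφ = -0.2912 rad,  Δλ = +0.0591 rad
q = Δφ/Δψ = 0.7567
d = R·√(Δφ² + q²Δλ²) = 3434·0.29459 = 1012 nmi

1012 nmi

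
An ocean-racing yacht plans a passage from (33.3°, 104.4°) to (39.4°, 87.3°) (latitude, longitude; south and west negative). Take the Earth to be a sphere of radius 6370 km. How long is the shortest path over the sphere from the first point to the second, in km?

1671 km

Haversine: a = sin²(Δφ/2)+cos φ₁ cos φ₂ sin²(Δλ/2) = 0.01711;  σ = 2·atan2(√a,√(1−a))
σ = 15.031° → d = Rσ = 6370·0.26234 = 1671 km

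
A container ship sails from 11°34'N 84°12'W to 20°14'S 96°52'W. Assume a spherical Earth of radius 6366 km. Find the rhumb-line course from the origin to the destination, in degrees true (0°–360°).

Meridional parts: M(φ₁)=+0.2033, M(φ₂)=-0.3607 → ΔM = -0.5640;  Δλ = -0.2211 rad
tan C = Δλ / ΔM = +0.3920 → C = 201.40°

201.4°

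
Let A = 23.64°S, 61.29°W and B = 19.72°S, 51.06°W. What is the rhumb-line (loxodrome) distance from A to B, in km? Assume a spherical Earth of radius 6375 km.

Δψ = ln[tan(π/4+φ₂/2)/tan(π/4+φ₁/2)] = +0.0736;  Δφ = +0.0684 rad,  Δλ = +0.1785 rad
q = Δφ/Δψ = 0.9290
d = R·√(Δφ² + q²Δλ²) = 6375·0.17943 = 1144 km

1144 km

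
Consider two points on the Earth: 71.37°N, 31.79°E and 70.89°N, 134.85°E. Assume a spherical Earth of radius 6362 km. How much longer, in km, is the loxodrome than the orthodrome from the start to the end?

Great circle: cos σ = sin φ₁ sin φ₂ + cos φ₁ cos φ₂ cos Δλ,  σ = 0.5120 rad → d_gc = 3257.6 km
Rhumb line: Δψ = -0.0259, q = Δφ/Δψ = 0.3234, d_rh = R√(Δφ²+q²Δλ²) = 3701.3 km
Excess = 3701.3 − 3257.6 = 443.7 ≈ 444 km

444 km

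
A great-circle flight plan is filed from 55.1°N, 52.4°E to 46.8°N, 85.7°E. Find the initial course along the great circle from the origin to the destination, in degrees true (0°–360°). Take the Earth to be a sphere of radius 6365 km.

N = sin Δλ·cos φ₂ = +0.3758;  D = cos φ₁ sin φ₂ − sin φ₁ cos φ₂ cos Δλ = -0.0522
initial course = atan2(N, D) = 97.90°

97.9°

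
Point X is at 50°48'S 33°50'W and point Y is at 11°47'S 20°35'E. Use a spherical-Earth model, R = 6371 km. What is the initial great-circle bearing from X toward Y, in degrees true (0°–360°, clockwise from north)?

68.6°

θ = atan2( sin Δλ·cos φ₂ ,  cos φ₁ sin φ₂ − sin φ₁ cos φ₂ cos Δλ )
  = atan2(+0.7961, +0.3124) = 68.58°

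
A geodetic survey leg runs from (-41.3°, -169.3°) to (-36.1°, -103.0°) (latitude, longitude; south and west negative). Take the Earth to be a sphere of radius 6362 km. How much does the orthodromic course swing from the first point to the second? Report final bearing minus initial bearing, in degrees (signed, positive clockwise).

-44.5°

At departure: θ₁ = atan2(sin Δλ cos φ₂, cos φ₁ sin φ₂ − sin φ₁ cos φ₂ cos Δλ) = 107.15°
At arrival: θ₂ = atan2(sin Δλ cos φ₁, −cos φ₂ sin φ₁ + sin φ₂ cos φ₁ cos Δλ) = 62.68°
Δθ = θ₂ − θ₁ = -44.5°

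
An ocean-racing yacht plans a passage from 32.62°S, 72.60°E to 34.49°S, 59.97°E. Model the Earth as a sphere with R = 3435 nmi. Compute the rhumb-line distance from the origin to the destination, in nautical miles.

Rhumb course C = atan2(Δλ, Δψ) with Δψ = ln[tan(π/4+φ₂/2)/tan(π/4+φ₁/2)] = -0.0392, Δλ = -0.2204 → C = 259.92°
d = R·|Δφ| / |cos C| = 3435·0.03264 / 0.17494 = 641 nmi

641 nmi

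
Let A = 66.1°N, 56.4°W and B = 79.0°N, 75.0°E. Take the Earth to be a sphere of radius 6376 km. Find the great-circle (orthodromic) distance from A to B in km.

3582 km

cos σ = sin φ₁ sin φ₂ + cos φ₁ cos φ₂ cos Δλ
      = sin(66.10°)sin(79.00°) + cos(66.10°)cos(79.00°)cos(131.40°) = 0.8463
σ = 32.185° → d = Rσ = 6376·0.56173 = 3582 km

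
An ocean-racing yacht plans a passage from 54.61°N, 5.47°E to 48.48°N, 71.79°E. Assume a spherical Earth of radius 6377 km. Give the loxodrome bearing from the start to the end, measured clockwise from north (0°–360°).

98.5°

Meridional parts: M(φ₁)=+1.1424, M(φ₂)=+0.9700 → ΔM = -0.1724;  Δλ = +1.1575 rad
tan C = Δλ / ΔM = -6.7149 → C = 98.47°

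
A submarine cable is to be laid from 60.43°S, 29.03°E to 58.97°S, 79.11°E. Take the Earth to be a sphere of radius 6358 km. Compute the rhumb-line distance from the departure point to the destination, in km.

Rhumb course C = atan2(Δλ, Δψ) with Δψ = ln[tan(π/4+φ₂/2)/tan(π/4+φ₁/2)] = +0.0505, Δλ = +0.8741 → C = 86.69°
d = R·|Δφ| / |cos C| = 6358·0.02548 / 0.05770 = 2808 km

2808 km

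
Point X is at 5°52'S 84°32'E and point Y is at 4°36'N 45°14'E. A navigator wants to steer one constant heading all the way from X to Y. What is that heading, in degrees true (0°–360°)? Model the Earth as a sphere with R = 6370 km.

Δψ = ln[tan(π/4+φ₂/2)/tan(π/4+φ₁/2)] = +0.1829
Δλ = -0.6859 rad (taken the short way round)
course = atan2(Δλ, Δψ) = 284.93°

284.9°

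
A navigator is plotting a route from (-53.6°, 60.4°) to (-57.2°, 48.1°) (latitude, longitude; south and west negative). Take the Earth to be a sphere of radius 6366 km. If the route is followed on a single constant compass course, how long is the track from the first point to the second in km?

872 km

Δψ = ln[tan(π/4+φ₂/2)/tan(π/4+φ₁/2)] = -0.1107;  Δφ = -0.0628 rad,  Δλ = -0.2147 rad
q = Δφ/Δψ = 0.5674
d = R·√(Δφ² + q²Δλ²) = 6366·0.13705 = 872 km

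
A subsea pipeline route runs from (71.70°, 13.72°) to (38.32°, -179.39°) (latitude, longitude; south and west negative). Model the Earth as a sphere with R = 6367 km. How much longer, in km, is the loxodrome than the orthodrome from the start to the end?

2759 km

Great circle: cos σ = sin φ₁ sin φ₂ + cos φ₁ cos φ₂ cos Δλ,  σ = 1.2145 rad → d_gc = 7732.97 km
Rhumb line: Δψ = -1.1008, q = Δφ/Δψ = 0.5292, d_rh = R√(Δφ²+q²Δλ²) = 10492.46 km
Excess = 10492.46 − 7732.97 = 2759.49 ≈ 2759 km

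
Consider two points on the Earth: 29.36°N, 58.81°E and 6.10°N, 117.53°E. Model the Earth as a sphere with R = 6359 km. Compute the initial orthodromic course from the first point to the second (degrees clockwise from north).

N = sin Δλ·cos φ₂ = +0.8498;  D = cos φ₁ sin φ₂ − sin φ₁ cos φ₂ cos Δλ = -0.1605
initial course = atan2(N, D) = 100.70°

100.7°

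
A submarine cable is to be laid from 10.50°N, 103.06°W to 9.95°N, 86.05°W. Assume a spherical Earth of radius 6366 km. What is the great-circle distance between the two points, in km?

cos σ = sin φ₁ sin φ₂ + cos φ₁ cos φ₂ cos Δλ
      = sin(10.50°)sin(9.95°) + cos(10.50°)cos(9.95°)cos(17.01°) = 0.9576
σ = 16.747° → d = Rσ = 6366·0.29229 = 1861 km

1861 km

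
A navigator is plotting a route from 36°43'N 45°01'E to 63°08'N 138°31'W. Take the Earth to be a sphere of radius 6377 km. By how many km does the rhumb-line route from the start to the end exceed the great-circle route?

Great circle: cos σ = sin φ₁ sin φ₂ + cos φ₁ cos φ₂ cos Δλ,  σ = 1.3982 rad → d_gc = 8916.2 km
Rhumb line: Δψ = +0.7421, q = Δφ/Δψ = 0.6213, d_rh = R√(Δφ²+q²Δλ²) = 12551.4 km
Excess = 12551.4 − 8916.2 = 3635.2 ≈ 3635 km

3635 km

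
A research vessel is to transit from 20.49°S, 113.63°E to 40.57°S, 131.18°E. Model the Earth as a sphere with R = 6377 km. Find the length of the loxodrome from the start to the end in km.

2789 km

Δψ = ln[tan(π/4+φ₂/2)/tan(π/4+φ₁/2)] = -0.4105;  Δφ = -0.3505 rad,  Δλ = +0.3063 rad
q = Δφ/Δψ = 0.8538
d = R·√(Δφ² + q²Δλ²) = 6377·0.43729 = 2789 km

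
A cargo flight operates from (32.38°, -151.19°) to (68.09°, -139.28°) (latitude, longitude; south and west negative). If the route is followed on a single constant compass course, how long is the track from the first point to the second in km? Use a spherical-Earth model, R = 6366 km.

Δψ = ln[tan(π/4+φ₂/2)/tan(π/4+φ₁/2)] = +1.0443;  Δφ = +0.6233 rad,  Δλ = +0.2079 rad
q = Δφ/Δψ = 0.5968
d = R·√(Δφ² + q²Δλ²) = 6366·0.63548 = 4045 km

4045 km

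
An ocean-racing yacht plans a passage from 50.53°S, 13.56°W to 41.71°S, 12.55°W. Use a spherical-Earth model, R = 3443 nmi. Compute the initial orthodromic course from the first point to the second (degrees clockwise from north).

4.9°

N = sin Δλ·cos φ₂ = +0.0132;  D = cos φ₁ sin φ₂ − sin φ₁ cos φ₂ cos Δλ = +0.1532
initial course = atan2(N, D) = 4.91°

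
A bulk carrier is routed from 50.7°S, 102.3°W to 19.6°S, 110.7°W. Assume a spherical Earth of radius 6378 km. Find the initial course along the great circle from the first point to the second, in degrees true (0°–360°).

344.9°

N = sin Δλ·cos φ₂ = -0.1376;  D = cos φ₁ sin φ₂ − sin φ₁ cos φ₂ cos Δλ = +0.5087
initial course = atan2(N, D) = 344.86°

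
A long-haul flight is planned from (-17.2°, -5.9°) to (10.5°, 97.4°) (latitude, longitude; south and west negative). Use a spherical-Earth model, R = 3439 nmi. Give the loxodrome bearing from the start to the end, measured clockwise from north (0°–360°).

74.8°

Meridional parts: M(φ₁)=-0.3048, M(φ₂)=+0.1843 → ΔM = +0.4891;  Δλ = +1.8029 rad
tan C = Δλ / ΔM = +3.6862 → C = 74.82°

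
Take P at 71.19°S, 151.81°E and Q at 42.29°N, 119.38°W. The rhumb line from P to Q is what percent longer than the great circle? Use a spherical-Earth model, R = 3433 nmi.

2.1%

Great circle: σ = 2.2549 rad → d_gc = Rσ = 7741.1 nmi
Rhumb: Δφ = +1.9806, Δλ = +1.5500, Δψ = +2.6139, q = Δφ/Δψ = 0.7577 → d_rh = R√(Δφ²+q²Δλ²) = 7905.0 nmi
Excess = (7905.0 − 7741.1) / 7741.1 = 163.9 / 7741.1 = 2.12% ≈ 2.1%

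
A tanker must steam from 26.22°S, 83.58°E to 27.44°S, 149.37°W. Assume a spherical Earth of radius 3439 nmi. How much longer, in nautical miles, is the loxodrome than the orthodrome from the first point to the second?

441 nmi

Great circle: cos σ = sin φ₁ sin φ₂ + cos φ₁ cos φ₂ cos Δλ,  σ = 1.8505 rad → d_gc = 6364.0 nmi
Rhumb line: Δψ = -0.0239, q = Δφ/Δψ = 0.8923, d_rh = R√(Δφ²+q²Δλ²) = 6805.1 nmi
Excess = 6805.1 − 6364.0 = 441.1 ≈ 441 nmi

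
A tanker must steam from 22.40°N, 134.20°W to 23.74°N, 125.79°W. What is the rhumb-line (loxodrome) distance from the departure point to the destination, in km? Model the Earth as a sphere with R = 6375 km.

874 km

Rhumb course C = atan2(Δλ, Δψ) with Δψ = ln[tan(π/4+φ₂/2)/tan(π/4+φ₁/2)] = +0.0254, Δλ = +0.1468 → C = 80.17°
d = R·|Δφ| / |cos C| = 6375·0.02339 / 0.17065 = 874 km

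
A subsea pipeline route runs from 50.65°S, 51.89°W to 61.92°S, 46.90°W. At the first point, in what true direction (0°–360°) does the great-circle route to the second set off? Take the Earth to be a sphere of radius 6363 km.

168.2°

N = sin Δλ·cos φ₂ = +0.0409;  D = cos φ₁ sin φ₂ − sin φ₁ cos φ₂ cos Δλ = -0.1968
initial course = atan2(N, D) = 168.25°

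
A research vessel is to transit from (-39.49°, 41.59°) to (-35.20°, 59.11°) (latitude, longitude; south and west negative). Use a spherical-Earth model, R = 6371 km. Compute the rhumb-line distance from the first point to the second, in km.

Rhumb course C = atan2(Δλ, Δψ) with Δψ = ln[tan(π/4+φ₂/2)/tan(π/4+φ₁/2)] = +0.0942, Δλ = +0.3058 → C = 72.87°
d = R·|Δφ| / |cos C| = 6371·0.07487 / 0.29449 = 1620 km

1620 km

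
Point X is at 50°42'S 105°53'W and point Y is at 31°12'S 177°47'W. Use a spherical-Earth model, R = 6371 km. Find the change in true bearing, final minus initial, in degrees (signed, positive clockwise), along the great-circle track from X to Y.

+51.5°

At departure: θ₁ = atan2(sin Δλ cos φ₂, cos φ₁ sin φ₂ − sin φ₁ cos φ₂ cos Δλ) = 261.43°
At arrival: θ₂ = atan2(sin Δλ cos φ₁, −cos φ₂ sin φ₁ + sin φ₂ cos φ₁ cos Δλ) = 312.93°
Δθ = θ₂ − θ₁ = +51.5°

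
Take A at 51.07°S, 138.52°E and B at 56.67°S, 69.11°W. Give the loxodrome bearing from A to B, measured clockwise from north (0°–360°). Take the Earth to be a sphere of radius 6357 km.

93.6°

Δψ = ln[tan(π/4+φ₂/2)/tan(π/4+φ₁/2)] = -0.1661
Δλ = +2.6594 rad (taken the short way round)
course = atan2(Δλ, Δψ) = 93.57°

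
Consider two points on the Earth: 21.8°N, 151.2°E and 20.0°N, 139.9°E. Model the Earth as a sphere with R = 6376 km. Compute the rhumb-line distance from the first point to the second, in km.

1192 km

Rhumb course C = atan2(Δλ, Δψ) with Δψ = ln[tan(π/4+φ₂/2)/tan(π/4+φ₁/2)] = -0.0336, Δλ = -0.1972 → C = 260.32°
d = R·|Δφ| / |cos C| = 6376·0.03142 / 0.16809 = 1192 km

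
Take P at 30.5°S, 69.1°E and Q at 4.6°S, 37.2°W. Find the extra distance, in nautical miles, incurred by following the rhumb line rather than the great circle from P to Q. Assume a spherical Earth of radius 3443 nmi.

123 nmi

Great circle: cos σ = sin φ₁ sin φ₂ + cos φ₁ cos φ₂ cos Δλ,  σ = 1.7725 rad → d_gc = 6102.7 nmi
Rhumb line: Δψ = +0.4790, q = Δφ/Δψ = 0.9436, d_rh = R√(Δφ²+q²Δλ²) = 6225.4 nmi
Excess = 6225.4 − 6102.7 = 122.7 ≈ 123 nmi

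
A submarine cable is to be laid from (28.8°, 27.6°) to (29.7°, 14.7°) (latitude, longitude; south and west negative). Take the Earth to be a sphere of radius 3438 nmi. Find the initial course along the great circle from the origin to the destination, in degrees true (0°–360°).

θ = atan2( sin Δλ·cos φ₂ ,  cos φ₁ sin φ₂ − sin φ₁ cos φ₂ cos Δλ )
  = atan2(-0.1939, +0.0263) = 277.71°

277.7°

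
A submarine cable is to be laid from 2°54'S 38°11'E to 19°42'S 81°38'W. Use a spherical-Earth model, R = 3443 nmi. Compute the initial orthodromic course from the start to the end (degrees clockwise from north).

N = sin Δλ·cos φ₂ = -0.8168;  D = cos φ₁ sin φ₂ − sin φ₁ cos φ₂ cos Δλ = -0.3603
initial course = atan2(N, D) = 246.20°

246.2°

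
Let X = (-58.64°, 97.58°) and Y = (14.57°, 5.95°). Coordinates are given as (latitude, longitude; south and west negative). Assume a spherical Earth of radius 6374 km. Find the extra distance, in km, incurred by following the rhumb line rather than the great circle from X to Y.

Great circle: cos σ = sin φ₁ sin φ₂ + cos φ₁ cos φ₂ cos Δλ,  σ = 1.8020 rad → d_gc = 11485.9 km
Rhumb line: Δψ = +1.5275, q = Δφ/Δψ = 0.8365, d_rh = R√(Δφ²+q²Δλ²) = 11791.5 km
Excess = 11791.5 − 11485.9 = 305.6 ≈ 306 km

306 km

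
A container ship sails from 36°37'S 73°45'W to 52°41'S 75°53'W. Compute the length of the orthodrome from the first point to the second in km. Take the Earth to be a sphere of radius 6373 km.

1795 km

cos σ = sin φ₁ sin φ₂ + cos φ₁ cos φ₂ cos Δλ
      = sin(-36.62°)sin(-52.68°) + cos(-36.62°)cos(-52.68°)cos(-2.13°) = 0.9606
σ = 16.136° → d = Rσ = 6373·0.28163 = 1795 km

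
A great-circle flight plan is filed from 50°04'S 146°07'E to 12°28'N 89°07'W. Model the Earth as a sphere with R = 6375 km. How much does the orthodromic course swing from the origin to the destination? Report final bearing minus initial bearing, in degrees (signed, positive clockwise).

Initial bearing θ₁ = atan2(sin Δλ cos φ₂, cos φ₁ sin φ₂ − sin φ₁ cos φ₂ cos Δλ) = 109.77°
Final bearing θ₂ = (initial bearing from the destination back to the start) + 180° = 38.22°
Δθ = θ₂ − θ₁ = -71.6°

-71.6°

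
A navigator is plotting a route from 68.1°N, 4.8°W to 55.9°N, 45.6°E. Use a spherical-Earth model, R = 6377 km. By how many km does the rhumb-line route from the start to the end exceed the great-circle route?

74 km

Great circle: cos σ = sin φ₁ sin φ₂ + cos φ₁ cos φ₂ cos Δλ,  σ = 0.4473 rad → d_gc = 2852.7 km
Rhumb line: Δψ = -0.4607, q = Δφ/Δψ = 0.4622, d_rh = R√(Δφ²+q²Δλ²) = 2926.8 km
Excess = 2926.8 − 2852.7 = 74.1 ≈ 74 km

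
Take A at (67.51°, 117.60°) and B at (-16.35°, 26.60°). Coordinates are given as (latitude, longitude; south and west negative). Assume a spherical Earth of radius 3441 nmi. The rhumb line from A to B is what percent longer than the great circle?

3.5%

Great circle: σ = 1.8406 rad → d_gc = Rσ = 6333.4 nmi
Rhumb: Δφ = -1.4636, Δλ = -1.5882, Δψ = -1.9047, q = Δφ/Δψ = 0.7684 → d_rh = R√(Δφ²+q²Δλ²) = 6557.6 nmi
Excess = (6557.6 − 6333.4) / 6333.4 = 224.2 / 6333.4 = 3.54% ≈ 3.5%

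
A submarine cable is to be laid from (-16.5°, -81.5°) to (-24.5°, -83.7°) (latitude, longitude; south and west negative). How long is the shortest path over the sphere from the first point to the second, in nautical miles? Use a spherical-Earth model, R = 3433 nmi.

cos σ = sin φ₁ sin φ₂ + cos φ₁ cos φ₂ cos Δλ
      = sin(-16.50°)sin(-24.50°) + cos(-16.50°)cos(-24.50°)cos(-2.20°) = 0.9896
σ = 8.261° → d = Rσ = 3433·0.14417 = 495 nmi

495 nmi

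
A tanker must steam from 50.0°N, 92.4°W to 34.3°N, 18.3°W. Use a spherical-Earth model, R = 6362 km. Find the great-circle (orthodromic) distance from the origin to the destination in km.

cos σ = sin φ₁ sin φ₂ + cos φ₁ cos φ₂ cos Δλ
      = sin(50.00°)sin(34.30°) + cos(50.00°)cos(34.30°)cos(74.10°) = 0.5772
σ = 54.749° → d = Rσ = 6362·0.95555 = 6079 km

6079 km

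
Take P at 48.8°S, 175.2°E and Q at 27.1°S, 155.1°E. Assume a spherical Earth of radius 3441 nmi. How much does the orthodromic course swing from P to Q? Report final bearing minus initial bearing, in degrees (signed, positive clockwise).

+12.7°

At departure: θ₁ = atan2(sin Δλ cos φ₂, cos φ₁ sin φ₂ − sin φ₁ cos φ₂ cos Δλ) = 317.08°
At arrival: θ₂ = atan2(sin Δλ cos φ₁, −cos φ₂ sin φ₁ + sin φ₂ cos φ₁ cos Δλ) = 329.74°
Δθ = θ₂ − θ₁ = +12.7°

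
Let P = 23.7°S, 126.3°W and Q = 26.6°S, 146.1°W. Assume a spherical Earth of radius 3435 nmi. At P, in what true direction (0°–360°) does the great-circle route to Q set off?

256.7°

θ = atan2( sin Δλ·cos φ₂ ,  cos φ₁ sin φ₂ − sin φ₁ cos φ₂ cos Δλ )
  = atan2(-0.3029, -0.0718) = 256.66°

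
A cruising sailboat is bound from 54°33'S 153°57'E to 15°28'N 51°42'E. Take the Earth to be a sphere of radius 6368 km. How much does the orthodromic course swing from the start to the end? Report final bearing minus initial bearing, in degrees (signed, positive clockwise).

+53.7°

Initial bearing θ₁ = atan2(sin Δλ cos φ₂, cos φ₁ sin φ₂ − sin φ₁ cos φ₂ cos Δλ) = 269.28°
Final bearing θ₂ = (initial bearing from the destination back to the start) + 180° = 323.01°
Δθ = θ₂ − θ₁ = +53.7°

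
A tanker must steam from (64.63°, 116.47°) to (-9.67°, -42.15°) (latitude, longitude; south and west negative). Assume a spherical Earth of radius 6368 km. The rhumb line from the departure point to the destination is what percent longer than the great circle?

17.4%

Great circle: σ = 2.1473 rad → d_gc = Rσ = 13673.9 km
Rhumb: Δφ = -1.2968, Δλ = -2.7684, Δψ = -1.6609, q = Δφ/Δψ = 0.7808 → d_rh = R√(Δφ²+q²Δλ²) = 16051.9 km
Excess = (16051.9 − 13673.9) / 13673.9 = 2378.0 / 13673.9 = 17.39% ≈ 17.4%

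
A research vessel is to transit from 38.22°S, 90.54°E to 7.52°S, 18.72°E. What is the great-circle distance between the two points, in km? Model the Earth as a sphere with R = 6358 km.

cos σ = sin φ₁ sin φ₂ + cos φ₁ cos φ₂ cos Δλ
      = sin(-38.22°)sin(-7.52°) + cos(-38.22°)cos(-7.52°)cos(-71.82°) = 0.3240
σ = 71.096° → d = Rσ = 6358·1.24086 = 7889 km

7889 km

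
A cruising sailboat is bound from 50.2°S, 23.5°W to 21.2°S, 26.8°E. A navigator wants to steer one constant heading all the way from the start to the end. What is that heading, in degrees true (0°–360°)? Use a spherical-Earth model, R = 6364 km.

Δψ = ln[tan(π/4+φ₂/2)/tan(π/4+φ₁/2)] = +0.6374
Δλ = +0.8779 rad (taken the short way round)
course = atan2(Δλ, Δψ) = 54.02°

54.0°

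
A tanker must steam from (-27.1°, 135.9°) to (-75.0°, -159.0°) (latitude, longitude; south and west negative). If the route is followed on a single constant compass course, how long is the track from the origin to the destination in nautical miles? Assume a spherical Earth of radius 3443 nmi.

Rhumb course C = atan2(Δλ, Δψ) with Δψ = ln[tan(π/4+φ₂/2)/tan(π/4+φ₁/2)] = -1.5359, Δλ = +1.1362 → C = 143.51°
d = R·|Δφ| / |cos C| = 3443·0.83601 / 0.80393 = 3580 nmi

3580 nmi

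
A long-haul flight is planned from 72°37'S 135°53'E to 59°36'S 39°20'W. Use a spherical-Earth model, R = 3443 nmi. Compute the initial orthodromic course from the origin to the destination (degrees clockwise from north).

N = sin Δλ·cos φ₂ = -0.0422;  D = cos φ₁ sin φ₂ − sin φ₁ cos φ₂ cos Δλ = -0.7389
initial course = atan2(N, D) = 183.27°

183.3°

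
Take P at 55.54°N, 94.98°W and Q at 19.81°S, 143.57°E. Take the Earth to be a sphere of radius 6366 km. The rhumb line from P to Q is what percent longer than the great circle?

4.2%

Great circle: σ = 2.1618 rad → d_gc = Rσ = 13762.0 km
Rhumb: Δφ = -1.3151, Δλ = -2.1197, Δψ = -1.5236, q = Δφ/Δψ = 0.8631 → d_rh = R√(Δφ²+q²Δλ²) = 14343.9 km
Excess = (14343.9 − 13762.0) / 13762.0 = 581.9 / 13762.0 = 4.23% ≈ 4.2%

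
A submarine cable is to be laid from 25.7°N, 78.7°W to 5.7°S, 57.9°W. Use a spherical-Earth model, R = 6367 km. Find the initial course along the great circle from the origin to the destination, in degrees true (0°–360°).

θ = atan2( sin Δλ·cos φ₂ ,  cos φ₁ sin φ₂ − sin φ₁ cos φ₂ cos Δλ )
  = atan2(+0.3534, -0.4929) = 144.36°

144.4°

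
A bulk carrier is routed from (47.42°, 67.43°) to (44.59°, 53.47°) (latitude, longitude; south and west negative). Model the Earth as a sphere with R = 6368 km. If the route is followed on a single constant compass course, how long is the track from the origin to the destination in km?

1122 km

Δψ = ln[tan(π/4+φ₂/2)/tan(π/4+φ₁/2)] = -0.0711;  Δφ = -0.0494 rad,  Δλ = -0.2436 rad
q = Δφ/Δψ = 0.6944
d = R·√(Δφ² + q²Δλ²) = 6368·0.17625 = 1122 km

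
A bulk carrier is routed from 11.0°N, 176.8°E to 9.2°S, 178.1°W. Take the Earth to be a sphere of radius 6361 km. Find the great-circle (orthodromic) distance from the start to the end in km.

cos σ = sin φ₁ sin φ₂ + cos φ₁ cos φ₂ cos Δλ
      = sin(11.00°)sin(-9.20°) + cos(11.00°)cos(-9.20°)cos(5.10°) = 0.9347
σ = 20.827° → d = Rσ = 6361·0.36350 = 2312 km

2312 km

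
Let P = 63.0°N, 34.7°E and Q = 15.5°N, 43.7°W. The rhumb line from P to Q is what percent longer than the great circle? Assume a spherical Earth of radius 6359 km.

3.9%

Great circle: σ = 1.2386 rad → d_gc = Rσ = 7876.5 km
Rhumb: Δφ = -0.8290, Δλ = -1.3683, Δψ = -1.1529, q = Δφ/Δψ = 0.7191 → d_rh = R√(Δφ²+q²Δλ²) = 8181.8 km
Excess = (8181.8 − 7876.5) / 7876.5 = 305.3 / 7876.5 = 3.88% ≈ 3.9%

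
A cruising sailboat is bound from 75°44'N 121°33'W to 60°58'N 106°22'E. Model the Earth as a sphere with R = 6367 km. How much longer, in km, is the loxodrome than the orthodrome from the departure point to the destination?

Great circle: cos σ = sin φ₁ sin φ₂ + cos φ₁ cos φ₂ cos Δλ,  σ = 0.6963 rad → d_gc = 4433.4 km
Rhumb line: Δψ = -0.7271, q = Δφ/Δψ = 0.3545, d_rh = R√(Δφ²+q²Δλ²) = 5455.6 km
Excess = 5455.6 − 4433.4 = 1022.2 ≈ 1022 km

1022 km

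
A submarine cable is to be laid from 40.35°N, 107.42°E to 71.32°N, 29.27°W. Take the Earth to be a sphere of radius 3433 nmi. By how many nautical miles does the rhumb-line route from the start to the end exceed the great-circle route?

Great circle: cos σ = sin φ₁ sin φ₂ + cos φ₁ cos φ₂ cos Δλ,  σ = 1.1199 rad → d_gc = 3844.8 nmi
Rhumb line: Δψ = +1.0341, q = Δφ/Δψ = 0.5227, d_rh = R√(Δφ²+q²Δλ²) = 4665.8 nmi
Excess = 4665.8 − 3844.8 = 821.0 ≈ 821 nmi

821 nmi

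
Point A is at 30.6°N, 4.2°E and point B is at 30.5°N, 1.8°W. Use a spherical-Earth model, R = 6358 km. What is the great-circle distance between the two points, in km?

573 km

Haversine: a = sin²(Δφ/2)+cos φ₁ cos φ₂ sin²(Δλ/2) = 0.00203;  σ = 2·atan2(√a,√(1−a))
σ = 5.167° → d = Rσ = 6358·0.09019 = 573 km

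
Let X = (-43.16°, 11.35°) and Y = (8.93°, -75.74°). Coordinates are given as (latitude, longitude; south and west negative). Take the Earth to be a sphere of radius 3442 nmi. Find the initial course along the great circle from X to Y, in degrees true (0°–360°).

N = sin Δλ·cos φ₂ = -0.9866;  D = cos φ₁ sin φ₂ − sin φ₁ cos φ₂ cos Δλ = +0.1475
initial course = atan2(N, D) = 278.50°

278.5°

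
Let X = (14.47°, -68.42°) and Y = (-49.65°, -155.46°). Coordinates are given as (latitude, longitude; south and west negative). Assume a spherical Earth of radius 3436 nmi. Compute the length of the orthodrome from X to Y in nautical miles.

5943 nmi

cos σ = sin φ₁ sin φ₂ + cos φ₁ cos φ₂ cos Δλ
      = sin(14.47°)sin(-49.65°) + cos(14.47°)cos(-49.65°)cos(-87.04°) = -0.1581
σ = 99.094° → d = Rσ = 3436·1.72952 = 5943 nmi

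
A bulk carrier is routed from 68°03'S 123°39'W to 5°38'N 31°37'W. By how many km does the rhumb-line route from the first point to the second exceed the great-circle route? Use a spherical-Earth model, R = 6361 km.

481 km

Great circle: cos σ = sin φ₁ sin φ₂ + cos φ₁ cos φ₂ cos Δλ,  σ = 1.6752 rad → d_gc = 10656.1 km
Rhumb line: Δψ = +1.7387, q = Δφ/Δψ = 0.7396, d_rh = R√(Δφ²+q²Δλ²) = 11136.8 km
Excess = 11136.8 − 10656.1 = 480.7 ≈ 481 km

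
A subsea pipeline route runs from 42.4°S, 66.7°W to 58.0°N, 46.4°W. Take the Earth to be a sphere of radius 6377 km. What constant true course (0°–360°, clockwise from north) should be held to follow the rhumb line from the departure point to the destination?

Δψ = ln[tan(π/4+φ₂/2)/tan(π/4+φ₁/2)] = +2.0678
Δλ = +0.3543 rad (taken the short way round)
course = atan2(Δλ, Δψ) = 9.72°

9.7°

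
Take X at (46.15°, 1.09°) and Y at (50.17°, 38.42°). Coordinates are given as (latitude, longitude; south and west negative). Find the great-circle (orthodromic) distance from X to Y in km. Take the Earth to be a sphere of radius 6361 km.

2770 km

Haversine: a = sin²(Δφ/2)+cos φ₁ cos φ₂ sin²(Δλ/2) = 0.04668;  σ = 2·atan2(√a,√(1−a))
σ = 24.954° → d = Rσ = 6361·0.43554 = 2770 km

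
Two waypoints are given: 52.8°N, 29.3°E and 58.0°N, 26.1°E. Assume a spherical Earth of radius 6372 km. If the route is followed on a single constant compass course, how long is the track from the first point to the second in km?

Rhumb course C = atan2(Δλ, Δψ) with Δψ = ln[tan(π/4+φ₂/2)/tan(π/4+φ₁/2)] = +0.1601, Δλ = -0.0559 → C = 340.77°
d = R·|Δφ| / |cos C| = 6372·0.09076 / 0.94421 = 612 km

612 km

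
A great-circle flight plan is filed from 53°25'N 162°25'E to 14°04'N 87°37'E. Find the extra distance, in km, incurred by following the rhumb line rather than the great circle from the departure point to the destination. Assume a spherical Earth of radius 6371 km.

Great circle: cos σ = sin φ₁ sin φ₂ + cos φ₁ cos φ₂ cos Δλ,  σ = 1.2167 rad → d_gc = 7751.6 km
Rhumb line: Δψ = -0.8590, q = Δφ/Δψ = 0.7996, d_rh = R√(Δφ²+q²Δλ²) = 7960.5 km
Excess = 7960.5 − 7751.6 = 208.9 ≈ 209 km

209 km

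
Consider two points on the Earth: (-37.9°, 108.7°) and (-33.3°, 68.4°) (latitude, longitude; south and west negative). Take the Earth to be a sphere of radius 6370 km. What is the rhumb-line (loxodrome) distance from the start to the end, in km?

Rhumb course C = atan2(Δλ, Δψ) with Δψ = ln[tan(π/4+φ₂/2)/tan(π/4+φ₁/2)] = +0.0988, Δλ = -0.7034 → C = 278.00°
d = R·|Δφ| / |cos C| = 6370·0.08029 / 0.13909 = 3677 km

3677 km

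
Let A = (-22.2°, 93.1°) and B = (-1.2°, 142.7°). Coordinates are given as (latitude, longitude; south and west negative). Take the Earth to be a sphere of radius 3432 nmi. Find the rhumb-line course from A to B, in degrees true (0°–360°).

66.5°

Meridional parts: M(φ₁)=-0.3975, M(φ₂)=-0.0209 → ΔM = +0.3766;  Δλ = +0.8657 rad
tan C = Δλ / ΔM = +2.2987 → C = 66.49°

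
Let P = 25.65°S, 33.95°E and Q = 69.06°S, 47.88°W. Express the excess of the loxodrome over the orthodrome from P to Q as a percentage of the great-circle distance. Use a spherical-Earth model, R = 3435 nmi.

5.4%

Great circle: σ = 1.1040 rad → d_gc = Rσ = 3792.1 nmi
Rhumb: Δφ = -0.7576, Δλ = -1.4282, Δψ = -1.2251, q = Δφ/Δψ = 0.6185 → d_rh = R√(Δφ²+q²Δλ²) = 3997.3 nmi
Excess = (3997.3 − 3792.1) / 3792.1 = 205.2 / 3792.1 = 5.41% ≈ 5.4%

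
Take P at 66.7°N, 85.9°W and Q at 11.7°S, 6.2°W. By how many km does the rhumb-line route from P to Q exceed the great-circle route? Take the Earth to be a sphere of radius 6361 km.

298 km

Great circle: cos σ = sin φ₁ sin φ₂ + cos φ₁ cos φ₂ cos Δλ,  σ = 1.6881 rad → d_gc = 10737.7 km
Rhumb line: Δψ = -1.7846, q = Δφ/Δψ = 0.7667, d_rh = R√(Δφ²+q²Δλ²) = 11035.7 km
Excess = 11035.7 − 10737.7 = 298.0 ≈ 298 km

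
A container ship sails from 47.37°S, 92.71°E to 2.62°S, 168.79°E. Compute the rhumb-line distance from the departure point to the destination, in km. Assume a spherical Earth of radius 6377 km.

Δψ = ln[tan(π/4+φ₂/2)/tan(π/4+φ₁/2)] = +0.8954;  Δφ = +0.7810 rad,  Δλ = +1.3278 rad
q = Δφ/Δψ = 0.8723
d = R·√(Δφ² + q²Δλ²) = 6377·1.39699 = 8909 km

8909 km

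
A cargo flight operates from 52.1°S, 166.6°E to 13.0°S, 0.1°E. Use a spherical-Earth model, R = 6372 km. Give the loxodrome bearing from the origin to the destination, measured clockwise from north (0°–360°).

286.1°

Δψ = ln[tan(π/4+φ₂/2)/tan(π/4+φ₁/2)] = +0.8401
Δλ = -2.9060 rad (taken the short way round)
course = atan2(Δλ, Δψ) = 286.12°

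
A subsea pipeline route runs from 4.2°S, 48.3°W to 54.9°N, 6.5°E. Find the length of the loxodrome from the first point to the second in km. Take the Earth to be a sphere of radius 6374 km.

Rhumb course C = atan2(Δλ, Δψ) with Δψ = ln[tan(π/4+φ₂/2)/tan(π/4+φ₁/2)] = +1.2246, Δλ = +0.9564 → C = 37.99°
d = R·|Δφ| / |cos C| = 6374·1.03149 / 0.78810 = 8342 km

8342 km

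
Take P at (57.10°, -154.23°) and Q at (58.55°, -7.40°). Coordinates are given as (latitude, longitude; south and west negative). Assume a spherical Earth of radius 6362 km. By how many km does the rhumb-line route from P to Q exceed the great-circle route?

Great circle: cos σ = sin φ₁ sin φ₂ + cos φ₁ cos φ₂ cos Δλ,  σ = 1.0712 rad → d_gc = 6815.1 km
Rhumb line: Δψ = +0.0475, q = Δφ/Δψ = 0.5324, d_rh = R√(Δφ²+q²Δλ²) = 8681.9 km
Excess = 8681.9 − 6815.1 = 1866.8 ≈ 1867 km

1867 km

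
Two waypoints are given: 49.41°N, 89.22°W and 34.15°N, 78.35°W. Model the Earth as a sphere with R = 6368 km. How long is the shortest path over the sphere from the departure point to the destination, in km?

1916 km

Haversine: a = sin²(Δφ/2)+cos φ₁ cos φ₂ sin²(Δλ/2) = 0.02246;  σ = 2·atan2(√a,√(1−a))
σ = 17.238° → d = Rσ = 6368·0.30087 = 1916 km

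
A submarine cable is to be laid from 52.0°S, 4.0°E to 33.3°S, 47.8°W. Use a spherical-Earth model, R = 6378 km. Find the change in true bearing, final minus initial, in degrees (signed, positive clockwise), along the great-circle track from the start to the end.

Initial bearing θ₁ = atan2(sin Δλ cos φ₂, cos φ₁ sin φ₂ − sin φ₁ cos φ₂ cos Δλ) = 276.02°
Final bearing θ₂ = (initial bearing from the destination back to the start) + 180° = 312.90°
Δθ = θ₂ − θ₁ = +36.9°

+36.9°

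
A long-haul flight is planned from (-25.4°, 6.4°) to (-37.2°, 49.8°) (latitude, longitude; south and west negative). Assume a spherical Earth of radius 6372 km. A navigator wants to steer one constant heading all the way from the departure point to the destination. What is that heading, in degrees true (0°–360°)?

107.7°

Δψ = ln[tan(π/4+φ₂/2)/tan(π/4+φ₁/2)] = -0.2418
Δλ = +0.7575 rad (taken the short way round)
course = atan2(Δλ, Δψ) = 107.70°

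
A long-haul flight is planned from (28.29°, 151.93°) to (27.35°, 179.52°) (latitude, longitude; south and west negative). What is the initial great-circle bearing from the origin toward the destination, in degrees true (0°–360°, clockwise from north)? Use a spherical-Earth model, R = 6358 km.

85.6°

θ = atan2( sin Δλ·cos φ₂ ,  cos φ₁ sin φ₂ − sin φ₁ cos φ₂ cos Δλ )
  = atan2(+0.4114, +0.0315) = 85.63°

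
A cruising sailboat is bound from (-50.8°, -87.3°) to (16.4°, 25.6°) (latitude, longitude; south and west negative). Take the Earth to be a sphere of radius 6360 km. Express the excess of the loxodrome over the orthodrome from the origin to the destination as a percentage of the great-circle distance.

Great circle: σ = 2.0429 rad → d_gc = Rσ = 12992.6 km
Rhumb: Δφ = +1.1729, Δλ = +1.9705, Δψ = +1.3228, q = Δφ/Δψ = 0.8866 → d_rh = R√(Δφ²+q²Δλ²) = 13383.2 km
Excess = (13383.2 − 12992.6) / 12992.6 = 390.6 / 12992.6 = 3.01% ≈ 3.0%

3.0%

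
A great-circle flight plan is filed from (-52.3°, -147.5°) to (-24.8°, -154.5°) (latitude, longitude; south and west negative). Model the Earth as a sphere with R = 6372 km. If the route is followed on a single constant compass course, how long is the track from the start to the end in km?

Δψ = ln[tan(π/4+φ₂/2)/tan(π/4+φ₁/2)] = +0.6277;  Δφ = +0.4800 rad,  Δλ = -0.1222 rad
q = Δφ/Δψ = 0.7647
d = R·√(Δφ² + q²Δλ²) = 6372·0.48897 = 3116 km

3116 km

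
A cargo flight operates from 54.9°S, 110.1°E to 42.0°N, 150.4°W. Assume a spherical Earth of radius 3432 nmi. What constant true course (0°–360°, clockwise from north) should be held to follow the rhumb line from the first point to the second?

Meridional parts: M(φ₁)=-1.1512, M(φ₂)=+0.8092 → ΔM = +1.9604;  Δλ = +1.7366 rad
tan C = Δλ / ΔM = +0.8859 → C = 41.54°

41.5°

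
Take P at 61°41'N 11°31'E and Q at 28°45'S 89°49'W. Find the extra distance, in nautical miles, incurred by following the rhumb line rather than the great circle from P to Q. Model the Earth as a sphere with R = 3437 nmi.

190 nmi

Great circle: cos σ = sin φ₁ sin φ₂ + cos φ₁ cos φ₂ cos Δλ,  σ = 2.1004 rad → d_gc = 7218.9 nmi
Rhumb line: Δψ = -1.9015, q = Δφ/Δψ = 0.8300, d_rh = R√(Δφ²+q²Δλ²) = 7408.5 nmi
Excess = 7408.5 − 7218.9 = 189.6 ≈ 190 nmi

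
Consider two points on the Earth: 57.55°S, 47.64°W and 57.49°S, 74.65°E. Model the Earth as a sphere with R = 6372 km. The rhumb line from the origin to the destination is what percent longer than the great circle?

Great circle: σ = 0.9793 rad → d_gc = Rσ = 6240.3 km
Rhumb: Δφ = +0.0010, Δλ = +2.1344, Δψ = +0.0020, q = Δφ/Δψ = 0.5370 → d_rh = R√(Δφ²+q²Δλ²) = 7303.4 km
Excess = (7303.4 − 6240.3) / 6240.3 = 1063.1 / 6240.3 = 17.04% ≈ 17.0%

17.0%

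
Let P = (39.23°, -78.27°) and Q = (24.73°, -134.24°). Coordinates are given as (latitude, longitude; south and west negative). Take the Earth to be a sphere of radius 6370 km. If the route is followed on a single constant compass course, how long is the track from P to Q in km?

5495 km

Δψ = ln[tan(π/4+φ₂/2)/tan(π/4+φ₁/2)] = -0.2998;  Δφ = -0.2531 rad,  Δλ = -0.9769 rad
q = Δφ/Δψ = 0.8442
d = R·√(Δφ² + q²Δλ²) = 6370·0.86261 = 5495 km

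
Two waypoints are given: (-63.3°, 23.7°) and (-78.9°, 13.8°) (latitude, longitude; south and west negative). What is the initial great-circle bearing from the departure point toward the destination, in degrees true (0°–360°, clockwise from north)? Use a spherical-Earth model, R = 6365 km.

187.0°

N = sin Δλ·cos φ₂ = -0.0331;  D = cos φ₁ sin φ₂ − sin φ₁ cos φ₂ cos Δλ = -0.2715
initial course = atan2(N, D) = 186.95°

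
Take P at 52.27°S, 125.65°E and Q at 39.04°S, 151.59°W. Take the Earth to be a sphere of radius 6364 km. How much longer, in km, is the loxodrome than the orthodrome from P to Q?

319 km

Great circle: cos σ = sin φ₁ sin φ₂ + cos φ₁ cos φ₂ cos Δλ,  σ = 0.9787 rad → d_gc = 6228.8 km
Rhumb line: Δψ = +0.3327, q = Δφ/Δψ = 0.6941, d_rh = R√(Δφ²+q²Δλ²) = 6547.9 km
Excess = 6547.9 − 6228.8 = 319.1 ≈ 319 km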